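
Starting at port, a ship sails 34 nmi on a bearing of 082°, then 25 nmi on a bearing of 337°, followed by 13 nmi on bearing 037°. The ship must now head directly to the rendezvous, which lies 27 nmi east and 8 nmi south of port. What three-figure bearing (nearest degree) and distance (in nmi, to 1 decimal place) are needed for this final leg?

Leg 1 (082°, 34 nmi): east 34 sin 82° = 33.67, north 34 cos 82° = 4.73
Leg 2 (337°, 25 nmi): east 25 sin 337° = -9.77, north 25 cos 337° = 23.01
Leg 3 (037°, 13 nmi): east 13 sin 37° = 7.82, north 13 cos 37° = 10.38
Current position: (31.72, 38.13). Target: (27, -8). Remaining: Δeast = -4.72, Δnorth = -46.13.
Bearing = atan2(-4.72, -46.13) mod 360° = 185.85°; distance = √((-4.72)² + (-46.13)²) = 46.368 nmi.

186°, 46.4 nmi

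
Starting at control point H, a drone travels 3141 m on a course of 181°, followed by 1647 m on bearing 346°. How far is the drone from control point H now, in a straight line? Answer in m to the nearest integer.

1608 m

Leg 1 (181°, 3141 m): east 3141 sin 181° = -54.82, north 3141 cos 181° = -3140.52
Leg 2 (346°, 1647 m): east 1647 sin 346° = -398.45, north 1647 cos 346° = 1598.08
Net: -453.26 east, -1542.44 north. Distance = √((-453.26)² + (-1542.44)²) = 1607.664 m.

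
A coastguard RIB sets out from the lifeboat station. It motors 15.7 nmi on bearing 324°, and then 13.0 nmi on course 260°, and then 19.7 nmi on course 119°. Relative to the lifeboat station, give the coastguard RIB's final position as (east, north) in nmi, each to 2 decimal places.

(-4.80, 0.89)

Leg 1 (324°, 15.7 nmi): east 15.7 sin 324° = -9.23, north 15.7 cos 324° = 12.70
Leg 2 (260°, 13.0 nmi): east 13.0 sin 260° = -12.80, north 13.0 cos 260° = -2.26
Leg 3 (119°, 19.7 nmi): east 19.7 sin 119° = 17.23, north 19.7 cos 119° = -9.55
Summing: -4.80 nmi east, 0.89 nmi north → (-4.80, 0.89).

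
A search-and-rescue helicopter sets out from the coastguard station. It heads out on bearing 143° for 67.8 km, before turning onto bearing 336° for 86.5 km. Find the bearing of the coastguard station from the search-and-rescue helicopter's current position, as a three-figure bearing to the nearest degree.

Leg 1 (143°, 67.8 km): east 67.8 sin 143° = 40.80, north 67.8 cos 143° = -54.15
Leg 2 (336°, 86.5 km): east 86.5 sin 336° = -35.18, north 86.5 cos 336° = 79.02
Net displacement: 5.62 east, 24.87 north. Direction back to start is (-5.62, -24.87): bearing = atan2(-5.62, -24.87) mod 360° = 192.73° ≈ 193°.

193°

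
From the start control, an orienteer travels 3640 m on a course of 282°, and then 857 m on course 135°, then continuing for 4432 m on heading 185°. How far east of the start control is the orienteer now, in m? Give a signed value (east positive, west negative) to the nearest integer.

Leg 1 (282°, 3640 m): east 3640 sin 282° = -3560.46, north 3640 cos 282° = 756.80
Leg 2 (135°, 857 m): east 857 sin 135° = 605.99, north 857 cos 135° = -605.99
Leg 3 (185°, 4432 m): east 4432 sin 185° = -386.27, north 4432 cos 185° = -4415.13
Net east component: -3340.74 m.

-3341 m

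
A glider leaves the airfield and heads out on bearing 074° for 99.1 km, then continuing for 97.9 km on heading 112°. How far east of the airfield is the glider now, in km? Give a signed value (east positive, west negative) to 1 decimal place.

Leg 1 (074°, 99.1 km): east 99.1 sin 74° = 95.26, north 99.1 cos 74° = 27.32
Leg 2 (112°, 97.9 km): east 97.9 sin 112° = 90.77, north 97.9 cos 112° = -36.67
Net east component: 186.03 km.

186.0 km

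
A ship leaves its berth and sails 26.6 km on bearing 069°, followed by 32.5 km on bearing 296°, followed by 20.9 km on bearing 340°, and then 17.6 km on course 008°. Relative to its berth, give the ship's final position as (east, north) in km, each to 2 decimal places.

(-9.08, 60.85)

Leg 1 (069°, 26.6 km): east 26.6 sin 69° = 24.83, north 26.6 cos 69° = 9.53
Leg 2 (296°, 32.5 km): east 32.5 sin 296° = -29.21, north 32.5 cos 296° = 14.25
Leg 3 (340°, 20.9 km): east 20.9 sin 340° = -7.15, north 20.9 cos 340° = 19.64
Leg 4 (008°, 17.6 km): east 17.6 sin 8° = 2.45, north 17.6 cos 8° = 17.43
Summing: -9.08 km east, 60.85 km north → (-9.08, 60.85).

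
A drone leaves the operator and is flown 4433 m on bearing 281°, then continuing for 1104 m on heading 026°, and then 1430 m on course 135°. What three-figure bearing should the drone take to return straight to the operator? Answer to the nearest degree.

Leg 1 (281°, 4433 m): east 4433 sin 281° = -4351.55, north 4433 cos 281° = 845.86
Leg 2 (026°, 1104 m): east 1104 sin 26° = 483.96, north 1104 cos 26° = 992.27
Leg 3 (135°, 1430 m): east 1430 sin 135° = 1011.16, north 1430 cos 135° = -1011.16
Net displacement: -2856.43 east, 826.96 north. Direction back to start is (2856.43, -826.96): bearing = atan2(2856.43, -826.96) mod 360° = 106.15° ≈ 106°.

106°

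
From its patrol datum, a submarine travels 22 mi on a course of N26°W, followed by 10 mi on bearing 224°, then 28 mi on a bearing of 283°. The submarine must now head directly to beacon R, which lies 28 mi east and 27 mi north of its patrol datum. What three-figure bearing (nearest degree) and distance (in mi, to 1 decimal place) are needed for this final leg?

Leg 1 (N26°W, 22 mi): east 22 sin 334° = -9.64, north 22 cos 334° = 19.77
Leg 2 (224°, 10 mi): east 10 sin 224° = -6.95, north 10 cos 224° = -7.19
Leg 3 (283°, 28 mi): east 28 sin 283° = -27.28, north 28 cos 283° = 6.30
Current position: (-43.87, 18.88). Target: (28, 27). Remaining: Δeast = 71.87, Δnorth = 8.12.
Bearing = atan2(71.87, 8.12) mod 360° = 83.55°; distance = √((71.87)² + (8.12)²) = 72.330 mi.

084°, 72.3 mi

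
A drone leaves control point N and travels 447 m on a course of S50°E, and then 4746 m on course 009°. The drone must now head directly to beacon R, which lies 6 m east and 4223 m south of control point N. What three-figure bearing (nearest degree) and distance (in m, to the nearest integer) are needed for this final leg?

Leg 1 (S50°E, 447 m): east 447 sin 130° = 342.42, north 447 cos 130° = -287.33
Leg 2 (009°, 4746 m): east 4746 sin 9° = 742.44, north 4746 cos 9° = 4687.57
Current position: (1084.86, 4400.24). Target: (6, -4223). Remaining: Δeast = -1078.86, Δnorth = -8623.24.
Bearing = atan2(-1078.86, -8623.24) mod 360° = 187.13°; distance = √((-1078.86)² + (-8623.24)²) = 8690.469 m.

187°, 8690 m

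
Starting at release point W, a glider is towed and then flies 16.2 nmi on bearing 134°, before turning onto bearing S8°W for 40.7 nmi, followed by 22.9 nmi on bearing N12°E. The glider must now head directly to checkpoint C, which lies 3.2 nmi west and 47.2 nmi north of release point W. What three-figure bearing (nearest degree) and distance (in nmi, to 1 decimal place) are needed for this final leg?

Leg 1 (134°, 16.2 nmi): east 16.2 sin 134° = 11.65, north 16.2 cos 134° = -11.25
Leg 2 (S8°W, 40.7 nmi): east 40.7 sin 188° = -5.66, north 40.7 cos 188° = -40.30
Leg 3 (N12°E, 22.9 nmi): east 22.9 sin 12° = 4.76, north 22.9 cos 12° = 22.40
Current position: (10.75, -29.16). Target: (-3.2, 47.2). Remaining: Δeast = -13.95, Δnorth = 76.36.
Bearing = atan2(-13.95, 76.36) mod 360° = 349.65°; distance = √((-13.95)² + (76.36)²) = 77.622 nmi.

350°, 77.6 nmi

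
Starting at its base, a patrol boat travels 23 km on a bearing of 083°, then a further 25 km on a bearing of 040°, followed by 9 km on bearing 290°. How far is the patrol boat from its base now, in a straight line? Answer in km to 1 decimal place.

39.4 km

Leg 1 (083°, 23 km): east 23 sin 83° = 22.83, north 23 cos 83° = 2.80
Leg 2 (040°, 25 km): east 25 sin 40° = 16.07, north 25 cos 40° = 19.15
Leg 3 (290°, 9 km): east 9 sin 290° = -8.46, north 9 cos 290° = 3.08
Net: 30.44 east, 25.03 north. Distance = √((30.44)² + (25.03)²) = 39.412 km.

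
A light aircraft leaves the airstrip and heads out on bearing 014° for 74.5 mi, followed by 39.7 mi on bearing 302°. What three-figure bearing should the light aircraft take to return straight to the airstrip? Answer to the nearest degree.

170°

Leg 1 (014°, 74.5 mi): east 74.5 sin 14° = 18.02, north 74.5 cos 14° = 72.29
Leg 2 (302°, 39.7 mi): east 39.7 sin 302° = -33.67, north 39.7 cos 302° = 21.04
Net displacement: -15.64 east, 93.32 north. Direction back to start is (15.64, -93.32): bearing = atan2(15.64, -93.32) mod 360° = 170.48° ≈ 170°.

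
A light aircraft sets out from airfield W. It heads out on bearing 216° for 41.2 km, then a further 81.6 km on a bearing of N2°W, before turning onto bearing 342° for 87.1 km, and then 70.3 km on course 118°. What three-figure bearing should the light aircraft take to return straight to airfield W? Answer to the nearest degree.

185°

Leg 1 (216°, 41.2 km): east 41.2 sin 216° = -24.22, north 41.2 cos 216° = -33.33
Leg 2 (N2°W, 81.6 km): east 81.6 sin 358° = -2.85, north 81.6 cos 358° = 81.55
Leg 3 (342°, 87.1 km): east 87.1 sin 342° = -26.92, north 87.1 cos 342° = 82.84
Leg 4 (118°, 70.3 km): east 70.3 sin 118° = 62.07, north 70.3 cos 118° = -33.00
Net displacement: 8.09 east, 98.05 north. Direction back to start is (-8.09, -98.05): bearing = atan2(-8.09, -98.05) mod 360° = 184.72° ≈ 185°.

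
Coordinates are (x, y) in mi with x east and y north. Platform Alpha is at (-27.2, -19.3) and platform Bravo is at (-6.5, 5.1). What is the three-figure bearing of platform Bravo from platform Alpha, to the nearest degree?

Δeast = -6.5 − -27.2 = 20.70; Δnorth = 5.1 − -19.3 = 24.40.
Bearing = atan2(Δeast, Δnorth) mod 360° = 40.31° ≈ 040°.

040°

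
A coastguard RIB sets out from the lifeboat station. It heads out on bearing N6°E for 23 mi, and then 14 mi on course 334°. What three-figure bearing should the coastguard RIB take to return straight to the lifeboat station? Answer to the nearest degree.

174°

Leg 1 (N6°E, 23 mi): east 23 sin 6° = 2.40, north 23 cos 6° = 22.87
Leg 2 (334°, 14 mi): east 14 sin 334° = -6.14, north 14 cos 334° = 12.58
Net displacement: -3.73 east, 35.46 north. Direction back to start is (3.73, -35.46): bearing = atan2(3.73, -35.46) mod 360° = 173.99° ≈ 174°.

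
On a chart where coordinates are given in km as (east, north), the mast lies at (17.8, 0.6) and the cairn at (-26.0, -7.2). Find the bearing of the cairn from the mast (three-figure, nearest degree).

260°

Δeast = -26.0 − 17.8 = -43.80; Δnorth = -7.2 − 0.6 = -7.80.
Bearing = atan2(Δeast, Δnorth) mod 360° = 259.90° ≈ 260°.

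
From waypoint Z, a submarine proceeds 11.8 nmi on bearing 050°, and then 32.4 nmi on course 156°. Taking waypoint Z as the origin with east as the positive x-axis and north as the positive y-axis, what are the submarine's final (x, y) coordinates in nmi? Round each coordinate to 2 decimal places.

(22.22, -22.01)

Leg 1 (050°, 11.8 nmi): east 11.8 sin 50° = 9.04, north 11.8 cos 50° = 7.58
Leg 2 (156°, 32.4 nmi): east 32.4 sin 156° = 13.18, north 32.4 cos 156° = -29.60
Summing: 22.22 nmi east, -22.01 nmi north → (22.22, -22.01).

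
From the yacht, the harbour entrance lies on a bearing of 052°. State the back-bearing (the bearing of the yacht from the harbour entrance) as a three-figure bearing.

232°

Back-bearing = 052° + 180° = 232°.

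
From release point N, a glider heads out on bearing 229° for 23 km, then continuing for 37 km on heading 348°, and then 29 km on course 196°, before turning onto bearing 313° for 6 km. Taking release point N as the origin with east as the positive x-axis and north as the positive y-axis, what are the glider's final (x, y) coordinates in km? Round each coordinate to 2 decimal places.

Leg 1 (229°, 23 km): east 23 sin 229° = -17.36, north 23 cos 229° = -15.09
Leg 2 (348°, 37 km): east 37 sin 348° = -7.69, north 37 cos 348° = 36.19
Leg 3 (196°, 29 km): east 29 sin 196° = -7.99, north 29 cos 196° = -27.88
Leg 4 (313°, 6 km): east 6 sin 313° = -4.39, north 6 cos 313° = 4.09
Summing: -37.43 km east, -2.68 km north → (-37.43, -2.68).

(-37.43, -2.68)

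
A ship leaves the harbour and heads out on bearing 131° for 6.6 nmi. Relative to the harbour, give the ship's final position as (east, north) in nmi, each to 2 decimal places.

Leg 1 (131°, 6.6 nmi): east 6.6 sin 131° = 4.98, north 6.6 cos 131° = -4.33
Summing: 4.98 nmi east, -4.33 nmi north → (4.98, -4.33).

(4.98, -4.33)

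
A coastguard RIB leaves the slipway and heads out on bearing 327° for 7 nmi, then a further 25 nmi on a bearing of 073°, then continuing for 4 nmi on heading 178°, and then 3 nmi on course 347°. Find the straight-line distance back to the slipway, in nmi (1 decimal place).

Leg 1 (327°, 7 nmi): east 7 sin 327° = -3.81, north 7 cos 327° = 5.87
Leg 2 (073°, 25 nmi): east 25 sin 73° = 23.91, north 25 cos 73° = 7.31
Leg 3 (178°, 4 nmi): east 4 sin 178° = 0.14, north 4 cos 178° = -4.00
Leg 4 (347°, 3 nmi): east 3 sin 347° = -0.67, north 3 cos 347° = 2.92
Net: 19.56 east, 12.11 north. Distance = √((19.56)² + (12.11)²) = 23.003 nmi.

23.0 nmi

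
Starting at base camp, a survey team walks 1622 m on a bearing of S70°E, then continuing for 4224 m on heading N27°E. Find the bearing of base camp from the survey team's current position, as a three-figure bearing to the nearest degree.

Leg 1 (S70°E, 1622 m): east 1622 sin 110° = 1524.18, north 1622 cos 110° = -554.76
Leg 2 (N27°E, 4224 m): east 4224 sin 27° = 1917.66, north 4224 cos 27° = 3763.61
Net displacement: 3441.84 east, 3208.85 north. Direction back to start is (-3441.84, -3208.85): bearing = atan2(-3441.84, -3208.85) mod 360° = 227.01° ≈ 227°.

227°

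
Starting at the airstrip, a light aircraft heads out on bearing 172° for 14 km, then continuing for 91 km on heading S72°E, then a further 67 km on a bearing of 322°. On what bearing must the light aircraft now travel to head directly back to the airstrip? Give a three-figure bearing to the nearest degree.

257°

Leg 1 (172°, 14 km): east 14 sin 172° = 1.95, north 14 cos 172° = -13.86
Leg 2 (S72°E, 91 km): east 91 sin 108° = 86.55, north 91 cos 108° = -28.12
Leg 3 (322°, 67 km): east 67 sin 322° = -41.25, north 67 cos 322° = 52.80
Net displacement: 47.25 east, 10.81 north. Direction back to start is (-47.25, -10.81): bearing = atan2(-47.25, -10.81) mod 360° = 257.11° ≈ 257°.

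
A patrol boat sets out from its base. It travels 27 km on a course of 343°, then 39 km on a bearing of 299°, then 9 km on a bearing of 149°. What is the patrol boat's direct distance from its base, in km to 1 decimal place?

52.6 km

Leg 1 (343°, 27 km): east 27 sin 343° = -7.89, north 27 cos 343° = 25.82
Leg 2 (299°, 39 km): east 39 sin 299° = -34.11, north 39 cos 299° = 18.91
Leg 3 (149°, 9 km): east 9 sin 149° = 4.64, north 9 cos 149° = -7.71
Net: -37.37 east, 37.01 north. Distance = √((-37.37)² + (37.01)²) = 52.597 km.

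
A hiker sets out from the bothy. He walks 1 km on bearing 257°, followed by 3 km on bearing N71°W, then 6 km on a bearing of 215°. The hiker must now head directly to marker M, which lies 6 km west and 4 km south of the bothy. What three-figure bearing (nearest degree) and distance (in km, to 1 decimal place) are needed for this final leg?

083°, 1.3 km

Leg 1 (257°, 1 km): east 1 sin 257° = -0.97, north 1 cos 257° = -0.22
Leg 2 (N71°W, 3 km): east 3 sin 289° = -2.84, north 3 cos 289° = 0.98
Leg 3 (215°, 6 km): east 6 sin 215° = -3.44, north 6 cos 215° = -4.91
Current position: (-7.25, -4.16). Target: (-6, -4). Remaining: Δeast = 1.25, Δnorth = 0.16.
Bearing = atan2(1.25, 0.16) mod 360° = 82.58°; distance = √((1.25)² + (0.16)²) = 1.263 km.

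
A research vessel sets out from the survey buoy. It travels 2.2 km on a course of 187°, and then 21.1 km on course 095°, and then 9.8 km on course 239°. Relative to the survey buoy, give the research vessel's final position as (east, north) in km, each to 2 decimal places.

(12.35, -9.07)

Leg 1 (187°, 2.2 km): east 2.2 sin 187° = -0.27, north 2.2 cos 187° = -2.18
Leg 2 (095°, 21.1 km): east 21.1 sin 95° = 21.02, north 21.1 cos 95° = -1.84
Leg 3 (239°, 9.8 km): east 9.8 sin 239° = -8.40, north 9.8 cos 239° = -5.05
Summing: 12.35 km east, -9.07 km north → (12.35, -9.07).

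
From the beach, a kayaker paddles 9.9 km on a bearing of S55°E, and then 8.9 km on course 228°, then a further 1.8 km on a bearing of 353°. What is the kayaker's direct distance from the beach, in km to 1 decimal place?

9.9 km

Leg 1 (S55°E, 9.9 km): east 9.9 sin 125° = 8.11, north 9.9 cos 125° = -5.68
Leg 2 (228°, 8.9 km): east 8.9 sin 228° = -6.61, north 8.9 cos 228° = -5.96
Leg 3 (353°, 1.8 km): east 1.8 sin 353° = -0.22, north 1.8 cos 353° = 1.79
Net: 1.28 east, -9.85 north. Distance = √((1.28)² + (-9.85)²) = 9.929 km.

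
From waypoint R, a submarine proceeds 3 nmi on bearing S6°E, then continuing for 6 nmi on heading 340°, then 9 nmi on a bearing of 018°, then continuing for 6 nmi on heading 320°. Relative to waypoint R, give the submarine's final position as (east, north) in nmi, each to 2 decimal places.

Leg 1 (S6°E, 3 nmi): east 3 sin 174° = 0.31, north 3 cos 174° = -2.98
Leg 2 (340°, 6 nmi): east 6 sin 340° = -2.05, north 6 cos 340° = 5.64
Leg 3 (018°, 9 nmi): east 9 sin 18° = 2.78, north 9 cos 18° = 8.56
Leg 4 (320°, 6 nmi): east 6 sin 320° = -3.86, north 6 cos 320° = 4.60
Summing: -2.81 nmi east, 15.81 nmi north → (-2.81, 15.81).

(-2.81, 15.81)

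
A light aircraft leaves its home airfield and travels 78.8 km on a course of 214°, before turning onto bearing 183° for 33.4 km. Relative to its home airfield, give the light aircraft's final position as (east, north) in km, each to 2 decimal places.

(-45.81, -98.68)

Leg 1 (214°, 78.8 km): east 78.8 sin 214° = -44.06, north 78.8 cos 214° = -65.33
Leg 2 (183°, 33.4 km): east 33.4 sin 183° = -1.75, north 33.4 cos 183° = -33.35
Summing: -45.81 km east, -98.68 km north → (-45.81, -98.68).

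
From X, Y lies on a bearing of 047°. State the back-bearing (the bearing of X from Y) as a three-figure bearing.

Back-bearing = 047° + 180° = 227°.

227°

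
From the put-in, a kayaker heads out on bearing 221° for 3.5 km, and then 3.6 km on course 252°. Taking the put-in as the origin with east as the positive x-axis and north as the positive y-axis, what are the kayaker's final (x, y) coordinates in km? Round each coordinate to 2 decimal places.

Leg 1 (221°, 3.5 km): east 3.5 sin 221° = -2.30, north 3.5 cos 221° = -2.64
Leg 2 (252°, 3.6 km): east 3.6 sin 252° = -3.42, north 3.6 cos 252° = -1.11
Summing: -5.72 km east, -3.75 km north → (-5.72, -3.75).

(-5.72, -3.75)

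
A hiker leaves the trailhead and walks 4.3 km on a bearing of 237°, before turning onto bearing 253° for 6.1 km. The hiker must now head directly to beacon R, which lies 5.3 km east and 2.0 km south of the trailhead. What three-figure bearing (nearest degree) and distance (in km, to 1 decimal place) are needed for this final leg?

082°, 14.9 km

Leg 1 (237°, 4.3 km): east 4.3 sin 237° = -3.61, north 4.3 cos 237° = -2.34
Leg 2 (253°, 6.1 km): east 6.1 sin 253° = -5.83, north 6.1 cos 253° = -1.78
Current position: (-9.44, -4.13). Target: (5.3, -2.0). Remaining: Δeast = 14.74, Δnorth = 2.13.
Bearing = atan2(14.74, 2.13) mod 360° = 81.79°; distance = √((14.74)² + (2.13)²) = 14.892 km.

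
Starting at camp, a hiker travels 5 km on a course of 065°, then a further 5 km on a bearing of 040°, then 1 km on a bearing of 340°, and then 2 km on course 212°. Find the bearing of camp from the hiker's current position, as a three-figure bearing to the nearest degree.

231°

Leg 1 (065°, 5 km): east 5 sin 65° = 4.53, north 5 cos 65° = 2.11
Leg 2 (040°, 5 km): east 5 sin 40° = 3.21, north 5 cos 40° = 3.83
Leg 3 (340°, 1 km): east 1 sin 340° = -0.34, north 1 cos 340° = 0.94
Leg 4 (212°, 2 km): east 2 sin 212° = -1.06, north 2 cos 212° = -1.70
Net displacement: 6.34 east, 5.19 north. Direction back to start is (-6.34, -5.19): bearing = atan2(-6.34, -5.19) mod 360° = 230.73° ≈ 231°.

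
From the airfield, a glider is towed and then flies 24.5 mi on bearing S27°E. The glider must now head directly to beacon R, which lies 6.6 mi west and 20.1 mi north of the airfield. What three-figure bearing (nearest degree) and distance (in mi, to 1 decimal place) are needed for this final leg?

337°, 45.5 mi

Leg 1 (S27°E, 24.5 mi): east 24.5 sin 153° = 11.12, north 24.5 cos 153° = -21.83
Current position: (11.12, -21.83). Target: (-6.6, 20.1). Remaining: Δeast = -17.72, Δnorth = 41.93.
Bearing = atan2(-17.72, 41.93) mod 360° = 337.09°; distance = √((-17.72)² + (41.93)²) = 45.521 mi.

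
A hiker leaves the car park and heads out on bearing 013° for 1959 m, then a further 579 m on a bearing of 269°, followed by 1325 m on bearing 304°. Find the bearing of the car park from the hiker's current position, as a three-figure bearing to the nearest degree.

155°

Leg 1 (013°, 1959 m): east 1959 sin 13° = 440.68, north 1959 cos 13° = 1908.79
Leg 2 (269°, 579 m): east 579 sin 269° = -578.91, north 579 cos 269° = -10.10
Leg 3 (304°, 1325 m): east 1325 sin 304° = -1098.47, north 1325 cos 304° = 740.93
Net displacement: -1236.71 east, 2639.62 north. Direction back to start is (1236.71, -2639.62): bearing = atan2(1236.71, -2639.62) mod 360° = 154.90° ≈ 155°.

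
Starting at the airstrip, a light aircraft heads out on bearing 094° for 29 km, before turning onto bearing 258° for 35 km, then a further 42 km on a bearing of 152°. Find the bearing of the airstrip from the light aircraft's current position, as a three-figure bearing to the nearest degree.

Leg 1 (094°, 29 km): east 29 sin 94° = 28.93, north 29 cos 94° = -2.02
Leg 2 (258°, 35 km): east 35 sin 258° = -34.24, north 35 cos 258° = -7.28
Leg 3 (152°, 42 km): east 42 sin 152° = 19.72, north 42 cos 152° = -37.08
Net displacement: 14.41 east, -46.38 north. Direction back to start is (-14.41, 46.38): bearing = atan2(-14.41, 46.38) mod 360° = 342.74° ≈ 343°.

343°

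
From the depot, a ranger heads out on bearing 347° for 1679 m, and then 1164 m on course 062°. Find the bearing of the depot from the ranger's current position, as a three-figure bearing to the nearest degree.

Leg 1 (347°, 1679 m): east 1679 sin 347° = -377.69, north 1679 cos 347° = 1635.97
Leg 2 (062°, 1164 m): east 1164 sin 62° = 1027.75, north 1164 cos 62° = 546.46
Net displacement: 650.06 east, 2182.43 north. Direction back to start is (-650.06, -2182.43): bearing = atan2(-650.06, -2182.43) mod 360° = 196.59° ≈ 197°.

197°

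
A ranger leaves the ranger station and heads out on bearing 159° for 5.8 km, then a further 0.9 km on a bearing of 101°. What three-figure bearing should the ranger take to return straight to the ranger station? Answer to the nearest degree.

332°

Leg 1 (159°, 5.8 km): east 5.8 sin 159° = 2.08, north 5.8 cos 159° = -5.41
Leg 2 (101°, 0.9 km): east 0.9 sin 101° = 0.88, north 0.9 cos 101° = -0.17
Net displacement: 2.96 east, -5.59 north. Direction back to start is (-2.96, 5.59): bearing = atan2(-2.96, 5.59) mod 360° = 332.07° ≈ 332°.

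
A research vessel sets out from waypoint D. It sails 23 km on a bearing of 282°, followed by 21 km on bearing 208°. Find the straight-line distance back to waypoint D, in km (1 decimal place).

Leg 1 (282°, 23 km): east 23 sin 282° = -22.50, north 23 cos 282° = 4.78
Leg 2 (208°, 21 km): east 21 sin 208° = -9.86, north 21 cos 208° = -18.54
Net: -32.36 east, -13.76 north. Distance = √((-32.36)² + (-13.76)²) = 35.161 km.

35.2 km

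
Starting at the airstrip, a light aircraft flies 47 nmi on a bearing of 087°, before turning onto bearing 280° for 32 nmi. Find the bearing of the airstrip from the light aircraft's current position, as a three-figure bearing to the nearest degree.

243°

Leg 1 (087°, 47 nmi): east 47 sin 87° = 46.94, north 47 cos 87° = 2.46
Leg 2 (280°, 32 nmi): east 32 sin 280° = -31.51, north 32 cos 280° = 5.56
Net displacement: 15.42 east, 8.02 north. Direction back to start is (-15.42, -8.02): bearing = atan2(-15.42, -8.02) mod 360° = 242.53° ≈ 243°.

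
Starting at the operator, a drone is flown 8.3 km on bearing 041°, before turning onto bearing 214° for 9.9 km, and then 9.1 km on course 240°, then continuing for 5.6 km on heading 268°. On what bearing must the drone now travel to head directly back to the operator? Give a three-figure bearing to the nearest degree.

064°

Leg 1 (041°, 8.3 km): east 8.3 sin 41° = 5.45, north 8.3 cos 41° = 6.26
Leg 2 (214°, 9.9 km): east 9.9 sin 214° = -5.54, north 9.9 cos 214° = -8.21
Leg 3 (240°, 9.1 km): east 9.1 sin 240° = -7.88, north 9.1 cos 240° = -4.55
Leg 4 (268°, 5.6 km): east 5.6 sin 268° = -5.60, north 5.6 cos 268° = -0.20
Net displacement: -13.57 east, -6.69 north. Direction back to start is (13.57, 6.69): bearing = atan2(13.57, 6.69) mod 360° = 63.76° ≈ 064°.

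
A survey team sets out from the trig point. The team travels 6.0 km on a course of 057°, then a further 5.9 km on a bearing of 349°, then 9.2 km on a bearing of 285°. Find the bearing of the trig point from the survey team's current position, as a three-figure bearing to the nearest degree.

156°

Leg 1 (057°, 6.0 km): east 6.0 sin 57° = 5.03, north 6.0 cos 57° = 3.27
Leg 2 (349°, 5.9 km): east 5.9 sin 349° = -1.13, north 5.9 cos 349° = 5.79
Leg 3 (285°, 9.2 km): east 9.2 sin 285° = -8.89, north 9.2 cos 285° = 2.38
Net displacement: -4.98 east, 11.44 north. Direction back to start is (4.98, -11.44): bearing = atan2(4.98, -11.44) mod 360° = 156.48° ≈ 156°.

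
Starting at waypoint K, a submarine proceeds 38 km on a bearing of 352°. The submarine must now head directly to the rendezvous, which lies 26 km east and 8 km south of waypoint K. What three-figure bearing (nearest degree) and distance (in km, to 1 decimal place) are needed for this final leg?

Leg 1 (352°, 38 km): east 38 sin 352° = -5.29, north 38 cos 352° = 37.63
Current position: (-5.29, 37.63). Target: (26, -8). Remaining: Δeast = 31.29, Δnorth = -45.63.
Bearing = atan2(31.29, -45.63) mod 360° = 145.56°; distance = √((31.29)² + (-45.63)²) = 55.327 km.

146°, 55.3 km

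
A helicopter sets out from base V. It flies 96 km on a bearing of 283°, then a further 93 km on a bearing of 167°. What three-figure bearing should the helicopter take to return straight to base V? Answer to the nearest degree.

Leg 1 (283°, 96 km): east 96 sin 283° = -93.54, north 96 cos 283° = 21.60
Leg 2 (167°, 93 km): east 93 sin 167° = 20.92, north 93 cos 167° = -90.62
Net displacement: -72.62 east, -69.02 north. Direction back to start is (72.62, 69.02): bearing = atan2(72.62, 69.02) mod 360° = 46.46° ≈ 046°.

046°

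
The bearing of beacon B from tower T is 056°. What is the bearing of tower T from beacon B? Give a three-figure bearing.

236°

Back-bearing = 056° + 180° = 236°.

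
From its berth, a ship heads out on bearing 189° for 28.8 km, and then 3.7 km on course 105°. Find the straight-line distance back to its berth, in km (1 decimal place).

29.4 km

Leg 1 (189°, 28.8 km): east 28.8 sin 189° = -4.51, north 28.8 cos 189° = -28.45
Leg 2 (105°, 3.7 km): east 3.7 sin 105° = 3.57, north 3.7 cos 105° = -0.96
Net: -0.93 east, -29.40 north. Distance = √((-0.93)² + (-29.40)²) = 29.418 km.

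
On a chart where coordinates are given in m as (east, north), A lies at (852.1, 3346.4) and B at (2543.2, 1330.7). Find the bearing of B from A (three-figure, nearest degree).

Δeast = 2543.2 − 852.1 = 1691.10; Δnorth = 1330.7 − 3346.4 = -2015.70.
Bearing = atan2(Δeast, Δnorth) mod 360° = 140.00° ≈ 140°.

140°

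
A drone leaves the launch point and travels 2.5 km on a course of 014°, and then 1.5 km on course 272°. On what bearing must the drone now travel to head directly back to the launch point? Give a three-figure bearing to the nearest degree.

Leg 1 (014°, 2.5 km): east 2.5 sin 14° = 0.60, north 2.5 cos 14° = 2.43
Leg 2 (272°, 1.5 km): east 1.5 sin 272° = -1.50, north 1.5 cos 272° = 0.05
Net displacement: -0.89 east, 2.48 north. Direction back to start is (0.89, -2.48): bearing = atan2(0.89, -2.48) mod 360° = 160.16° ≈ 160°.

160°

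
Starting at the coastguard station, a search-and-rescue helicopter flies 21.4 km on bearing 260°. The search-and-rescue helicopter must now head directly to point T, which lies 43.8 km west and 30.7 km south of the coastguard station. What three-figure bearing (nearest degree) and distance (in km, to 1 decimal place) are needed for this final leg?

Leg 1 (260°, 21.4 km): east 21.4 sin 260° = -21.07, north 21.4 cos 260° = -3.72
Current position: (-21.07, -3.72). Target: (-43.8, -30.7). Remaining: Δeast = -22.73, Δnorth = -26.98.
Bearing = atan2(-22.73, -26.98) mod 360° = 220.10°; distance = √((-22.73)² + (-26.98)²) = 35.278 km.

220°, 35.3 km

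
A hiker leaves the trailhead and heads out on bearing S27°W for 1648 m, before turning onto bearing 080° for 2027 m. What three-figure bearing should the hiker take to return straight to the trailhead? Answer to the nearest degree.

312°

Leg 1 (S27°W, 1648 m): east 1648 sin 207° = -748.18, north 1648 cos 207° = -1468.38
Leg 2 (080°, 2027 m): east 2027 sin 80° = 1996.21, north 2027 cos 80° = 351.98
Net displacement: 1248.03 east, -1116.39 north. Direction back to start is (-1248.03, 1116.39): bearing = atan2(-1248.03, 1116.39) mod 360° = 311.81° ≈ 312°.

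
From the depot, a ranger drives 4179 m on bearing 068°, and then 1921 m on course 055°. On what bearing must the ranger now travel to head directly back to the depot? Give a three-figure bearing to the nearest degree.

Leg 1 (068°, 4179 m): east 4179 sin 68° = 3874.70, north 4179 cos 68° = 1565.48
Leg 2 (055°, 1921 m): east 1921 sin 55° = 1573.59, north 1921 cos 55° = 1101.84
Net displacement: 5448.29 east, 2667.32 north. Direction back to start is (-5448.29, -2667.32): bearing = atan2(-5448.29, -2667.32) mod 360° = 243.92° ≈ 244°.

244°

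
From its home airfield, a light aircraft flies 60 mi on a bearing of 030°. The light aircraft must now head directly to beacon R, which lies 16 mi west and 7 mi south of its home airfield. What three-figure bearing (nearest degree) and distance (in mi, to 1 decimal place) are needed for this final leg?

Leg 1 (030°, 60 mi): east 60 sin 30° = 30.00, north 60 cos 30° = 51.96
Current position: (30.00, 51.96). Target: (-16, -7). Remaining: Δeast = -46.00, Δnorth = -58.96.
Bearing = atan2(-46.00, -58.96) mod 360° = 217.96°; distance = √((-46.00)² + (-58.96)²) = 74.783 mi.

218°, 74.8 mi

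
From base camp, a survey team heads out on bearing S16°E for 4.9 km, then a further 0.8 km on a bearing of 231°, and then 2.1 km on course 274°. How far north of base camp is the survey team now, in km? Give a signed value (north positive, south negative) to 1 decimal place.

-5.1 km

Leg 1 (S16°E, 4.9 km): east 4.9 sin 164° = 1.35, north 4.9 cos 164° = -4.71
Leg 2 (231°, 0.8 km): east 0.8 sin 231° = -0.62, north 0.8 cos 231° = -0.50
Leg 3 (274°, 2.1 km): east 2.1 sin 274° = -2.09, north 2.1 cos 274° = 0.15
Net north component: -5.07 km.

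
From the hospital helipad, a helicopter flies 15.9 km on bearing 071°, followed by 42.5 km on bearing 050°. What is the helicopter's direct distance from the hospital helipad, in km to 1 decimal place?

Leg 1 (071°, 15.9 km): east 15.9 sin 71° = 15.03, north 15.9 cos 71° = 5.18
Leg 2 (050°, 42.5 km): east 42.5 sin 50° = 32.56, north 42.5 cos 50° = 27.32
Net: 47.59 east, 32.50 north. Distance = √((47.59)² + (32.50)²) = 57.626 km.

57.6 km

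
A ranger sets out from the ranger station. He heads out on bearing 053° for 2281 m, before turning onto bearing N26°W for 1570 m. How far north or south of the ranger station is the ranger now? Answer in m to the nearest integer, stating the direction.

Leg 1 (053°, 2281 m): east 2281 sin 53° = 1821.69, north 2281 cos 53° = 1372.74
Leg 2 (N26°W, 1570 m): east 1570 sin 334° = -688.24, north 1570 cos 334° = 1411.11
Net north component: 2783.85 m.

2784 m north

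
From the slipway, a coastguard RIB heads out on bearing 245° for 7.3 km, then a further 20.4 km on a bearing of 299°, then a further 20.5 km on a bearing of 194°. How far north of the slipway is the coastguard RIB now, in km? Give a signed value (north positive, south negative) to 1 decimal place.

-13.1 km

Leg 1 (245°, 7.3 km): east 7.3 sin 245° = -6.62, north 7.3 cos 245° = -3.09
Leg 2 (299°, 20.4 km): east 20.4 sin 299° = -17.84, north 20.4 cos 299° = 9.89
Leg 3 (194°, 20.5 km): east 20.5 sin 194° = -4.96, north 20.5 cos 194° = -19.89
Net north component: -13.09 km.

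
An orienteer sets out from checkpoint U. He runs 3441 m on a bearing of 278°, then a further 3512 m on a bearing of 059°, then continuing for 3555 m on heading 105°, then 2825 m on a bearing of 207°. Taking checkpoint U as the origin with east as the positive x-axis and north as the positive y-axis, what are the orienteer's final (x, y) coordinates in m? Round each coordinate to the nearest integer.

Leg 1 (278°, 3441 m): east 3441 sin 278° = -3407.51, north 3441 cos 278° = 478.89
Leg 2 (059°, 3512 m): east 3512 sin 59° = 3010.37, north 3512 cos 59° = 1808.81
Leg 3 (105°, 3555 m): east 3555 sin 105° = 3433.87, north 3555 cos 105° = -920.10
Leg 4 (207°, 2825 m): east 2825 sin 207° = -1282.52, north 2825 cos 207° = -2517.09
Summing: 1754.20 m east, -1149.49 m north → (1754, -1149).

(1754, -1149)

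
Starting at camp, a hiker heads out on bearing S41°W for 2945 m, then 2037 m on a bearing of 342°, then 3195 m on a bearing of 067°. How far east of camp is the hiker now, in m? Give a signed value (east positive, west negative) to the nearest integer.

379 m

Leg 1 (S41°W, 2945 m): east 2945 sin 221° = -1932.09, north 2945 cos 221° = -2222.62
Leg 2 (342°, 2037 m): east 2037 sin 342° = -629.47, north 2037 cos 342° = 1937.30
Leg 3 (067°, 3195 m): east 3195 sin 67° = 2941.01, north 3195 cos 67° = 1248.39
Net east component: 379.45 m.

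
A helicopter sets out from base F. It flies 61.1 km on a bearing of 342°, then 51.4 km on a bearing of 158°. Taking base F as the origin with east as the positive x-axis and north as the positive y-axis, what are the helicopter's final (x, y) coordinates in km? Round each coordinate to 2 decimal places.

(0.37, 10.45)

Leg 1 (342°, 61.1 km): east 61.1 sin 342° = -18.88, north 61.1 cos 342° = 58.11
Leg 2 (158°, 51.4 km): east 51.4 sin 158° = 19.25, north 51.4 cos 158° = -47.66
Summing: 0.37 km east, 10.45 km north → (0.37, 10.45).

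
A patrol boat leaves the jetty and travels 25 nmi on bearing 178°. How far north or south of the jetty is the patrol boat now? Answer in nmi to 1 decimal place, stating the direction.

Leg 1 (178°, 25 nmi): east 25 sin 178° = 0.87, north 25 cos 178° = -24.98
Net north component: -24.98 nmi.

25.0 nmi south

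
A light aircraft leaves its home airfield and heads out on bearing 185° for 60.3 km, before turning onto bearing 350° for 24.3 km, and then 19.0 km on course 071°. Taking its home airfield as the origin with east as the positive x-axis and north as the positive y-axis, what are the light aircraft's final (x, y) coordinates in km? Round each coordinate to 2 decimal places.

(8.49, -29.95)

Leg 1 (185°, 60.3 km): east 60.3 sin 185° = -5.26, north 60.3 cos 185° = -60.07
Leg 2 (350°, 24.3 km): east 24.3 sin 350° = -4.22, north 24.3 cos 350° = 23.93
Leg 3 (071°, 19.0 km): east 19.0 sin 71° = 17.96, north 19.0 cos 71° = 6.19
Summing: 8.49 km east, -29.95 km north → (8.49, -29.95).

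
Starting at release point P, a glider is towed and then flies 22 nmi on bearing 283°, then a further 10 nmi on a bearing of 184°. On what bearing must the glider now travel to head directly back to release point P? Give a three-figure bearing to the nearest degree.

077°

Leg 1 (283°, 22 nmi): east 22 sin 283° = -21.44, north 22 cos 283° = 4.95
Leg 2 (184°, 10 nmi): east 10 sin 184° = -0.70, north 10 cos 184° = -9.98
Net displacement: -22.13 east, -5.03 north. Direction back to start is (22.13, 5.03): bearing = atan2(22.13, 5.03) mod 360° = 77.20° ≈ 077°.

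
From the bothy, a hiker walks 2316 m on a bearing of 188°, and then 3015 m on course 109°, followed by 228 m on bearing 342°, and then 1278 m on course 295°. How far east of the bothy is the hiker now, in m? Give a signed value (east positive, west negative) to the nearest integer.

1300 m

Leg 1 (188°, 2316 m): east 2316 sin 188° = -322.32, north 2316 cos 188° = -2293.46
Leg 2 (109°, 3015 m): east 3015 sin 109° = 2850.74, north 3015 cos 109° = -981.59
Leg 3 (342°, 228 m): east 228 sin 342° = -70.46, north 228 cos 342° = 216.84
Leg 4 (295°, 1278 m): east 1278 sin 295° = -1158.26, north 1278 cos 295° = 540.11
Net east component: 1299.70 m.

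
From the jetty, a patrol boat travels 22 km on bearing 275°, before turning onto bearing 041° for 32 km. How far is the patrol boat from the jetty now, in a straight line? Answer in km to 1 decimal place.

26.1 km

Leg 1 (275°, 22 km): east 22 sin 275° = -21.92, north 22 cos 275° = 1.92
Leg 2 (041°, 32 km): east 32 sin 41° = 20.99, north 32 cos 41° = 24.15
Net: -0.92 east, 26.07 north. Distance = √((-0.92)² + (26.07)²) = 26.084 km.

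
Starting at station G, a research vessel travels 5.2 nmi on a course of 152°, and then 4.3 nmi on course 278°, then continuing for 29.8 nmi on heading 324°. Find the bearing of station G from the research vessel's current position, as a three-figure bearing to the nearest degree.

136°

Leg 1 (152°, 5.2 nmi): east 5.2 sin 152° = 2.44, north 5.2 cos 152° = -4.59
Leg 2 (278°, 4.3 nmi): east 4.3 sin 278° = -4.26, north 4.3 cos 278° = 0.60
Leg 3 (324°, 29.8 nmi): east 29.8 sin 324° = -17.52, north 29.8 cos 324° = 24.11
Net displacement: -19.33 east, 20.12 north. Direction back to start is (19.33, -20.12): bearing = atan2(19.33, -20.12) mod 360° = 136.14° ≈ 136°.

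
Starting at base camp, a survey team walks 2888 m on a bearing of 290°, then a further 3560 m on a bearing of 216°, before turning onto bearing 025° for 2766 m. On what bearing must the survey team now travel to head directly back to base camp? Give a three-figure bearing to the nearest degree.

Leg 1 (290°, 2888 m): east 2888 sin 290° = -2713.83, north 2888 cos 290° = 987.75
Leg 2 (216°, 3560 m): east 3560 sin 216° = -2092.52, north 3560 cos 216° = -2880.10
Leg 3 (025°, 2766 m): east 2766 sin 25° = 1168.96, north 2766 cos 25° = 2506.85
Net displacement: -3637.39 east, 614.50 north. Direction back to start is (3637.39, -614.50): bearing = atan2(3637.39, -614.50) mod 360° = 99.59° ≈ 100°.

100°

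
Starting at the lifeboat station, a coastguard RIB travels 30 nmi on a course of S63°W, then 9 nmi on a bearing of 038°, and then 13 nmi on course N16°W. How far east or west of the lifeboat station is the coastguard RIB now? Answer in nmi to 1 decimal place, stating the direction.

Leg 1 (S63°W, 30 nmi): east 30 sin 243° = -26.73, north 30 cos 243° = -13.62
Leg 2 (038°, 9 nmi): east 9 sin 38° = 5.54, north 9 cos 38° = 7.09
Leg 3 (N16°W, 13 nmi): east 13 sin 344° = -3.58, north 13 cos 344° = 12.50
Net east component: -24.77 nmi.

24.8 nmi west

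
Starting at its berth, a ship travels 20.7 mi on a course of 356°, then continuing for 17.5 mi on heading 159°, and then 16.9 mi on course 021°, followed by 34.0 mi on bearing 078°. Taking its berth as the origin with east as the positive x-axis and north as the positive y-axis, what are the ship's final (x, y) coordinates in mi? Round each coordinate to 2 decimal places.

(44.14, 27.16)

Leg 1 (356°, 20.7 mi): east 20.7 sin 356° = -1.44, north 20.7 cos 356° = 20.65
Leg 2 (159°, 17.5 mi): east 17.5 sin 159° = 6.27, north 17.5 cos 159° = -16.34
Leg 3 (021°, 16.9 mi): east 16.9 sin 21° = 6.06, north 16.9 cos 21° = 15.78
Leg 4 (078°, 34.0 mi): east 34.0 sin 78° = 33.26, north 34.0 cos 78° = 7.07
Summing: 44.14 mi east, 27.16 mi north → (44.14, 27.16).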